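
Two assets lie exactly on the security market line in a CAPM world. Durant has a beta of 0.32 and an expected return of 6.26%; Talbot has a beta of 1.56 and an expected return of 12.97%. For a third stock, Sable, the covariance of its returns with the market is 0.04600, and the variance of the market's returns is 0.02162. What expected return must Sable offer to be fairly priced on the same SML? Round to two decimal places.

MRP = (12.97% − 6.26%) / (1.56 − 0.32) = 5.4113%
R_f = 6.26% − 0.32 × 5.4113% = 4.5284%
β_Sable = Cov / Var(R_m) = 0.04600 / 0.02162 = 2.1277
E(R_Sable) = R_f + β × MRP = 4.5284% + 2.1277 × 5.4113% = 16.04%

16.04%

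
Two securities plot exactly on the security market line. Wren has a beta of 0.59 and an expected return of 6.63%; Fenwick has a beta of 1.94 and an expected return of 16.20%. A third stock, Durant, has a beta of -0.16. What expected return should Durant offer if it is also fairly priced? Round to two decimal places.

MRP (SML slope) = (16.20% − 6.63%) / (1.94 − 0.59) = 9.57% / 1.35 = 7.0889%
R_f (intercept) = 6.63% − 0.59 × 7.0889% = 2.4475%
E(R_Durant) = R_f + β × MRP = 2.4475% + -0.16 × 7.0889% = 1.31%

1.31%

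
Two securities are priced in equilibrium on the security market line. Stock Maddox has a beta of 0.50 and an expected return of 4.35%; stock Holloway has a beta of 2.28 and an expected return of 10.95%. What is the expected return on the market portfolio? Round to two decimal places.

6.20%

Both satisfy E(R) = R_f + β·MRP, so the slope of the SML is
MRP = (10.95% − 4.35%) / (2.28 − 0.50) = 6.60% / 1.78 = 3.7079%
R_f = E(R_Maddox) − β_Maddox·MRP = 4.35% − 0.50 × 3.7079% = 2.4961%
E(R_m) = R_f + MRP = 2.4961% + 3.7079% = 6.20%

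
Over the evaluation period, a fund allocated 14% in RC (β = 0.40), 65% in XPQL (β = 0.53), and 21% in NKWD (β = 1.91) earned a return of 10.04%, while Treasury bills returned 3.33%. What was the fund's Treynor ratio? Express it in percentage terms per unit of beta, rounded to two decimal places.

β_P = 0.14×0.40 + 0.65×0.53 + 0.21×1.91 = 0.8016
Treynor = (R_P − R_f) / β_P = (10.04% − 3.33%) / 0.8016 = 6.71% / 0.8016 = 8.37%

8.37%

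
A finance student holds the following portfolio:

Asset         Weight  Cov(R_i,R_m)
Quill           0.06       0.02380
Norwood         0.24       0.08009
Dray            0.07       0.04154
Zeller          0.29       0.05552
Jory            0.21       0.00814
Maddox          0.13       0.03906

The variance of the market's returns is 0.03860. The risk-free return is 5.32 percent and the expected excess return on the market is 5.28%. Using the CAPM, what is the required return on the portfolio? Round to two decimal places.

11.67%

β_Quill = 0.02380 / 0.03860 = 0.6166
β_Norwood = 0.08009 / 0.03860 = 2.0749
β_Dray = 0.04154 / 0.03860 = 1.0762
β_Zeller = 0.05552 / 0.03860 = 1.4383
β_Jory = 0.00814 / 0.03860 = 0.2109
β_Maddox = 0.03906 / 0.03860 = 1.0119
β_P = Σ w_i β_i = 0.06×0.6166 + 0.24×2.0749 + 0.07×1.0762 + 0.29×1.4383 + 0.21×0.2109 + 0.13×1.0119 = 1.2032
E(R_P) = R_f + β_P × MRP = 5.32% + 1.2032 × 5.28% = 11.67%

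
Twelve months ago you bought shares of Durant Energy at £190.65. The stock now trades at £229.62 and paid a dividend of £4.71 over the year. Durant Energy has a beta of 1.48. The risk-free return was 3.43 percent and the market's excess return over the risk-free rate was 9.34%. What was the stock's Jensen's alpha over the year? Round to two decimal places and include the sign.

Realised HPR = (P1 + D1 − P0) / P0 = (229.62 + 4.71 − 190.65) / 190.65 = 43.68 / 190.65 = 22.9111%
CAPM required = R_f + β·MRP = 3.43% + 1.48 × 9.34% = 17.2532%
α = realised − required = 22.9111% − 17.2532% = +5.66%

+5.66%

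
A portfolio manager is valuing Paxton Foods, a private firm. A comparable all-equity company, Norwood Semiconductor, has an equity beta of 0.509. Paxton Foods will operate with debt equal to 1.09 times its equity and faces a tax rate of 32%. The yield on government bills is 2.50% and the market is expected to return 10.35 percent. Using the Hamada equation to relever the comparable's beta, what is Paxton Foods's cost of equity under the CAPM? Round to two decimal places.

9.46%

β_L = β_U × [1 + (1 − t)(D/E)] = 0.509 × [1 + (1 − 0.32) × 1.09]
    = 0.509 × [1 + 0.68 × 1.09] = 0.509 × 1.7412 = 0.8863
MRP = 10.35% − 2.50% = 7.85%
E(R) = R_f + β_L × MRP = 2.50% + 0.8863 × 7.85% = 9.46%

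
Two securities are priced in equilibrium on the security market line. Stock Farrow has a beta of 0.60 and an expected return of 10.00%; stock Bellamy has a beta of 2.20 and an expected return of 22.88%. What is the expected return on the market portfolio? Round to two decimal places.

13.22%

Both satisfy E(R) = R_f + β·MRP, so the slope of the SML is
MRP = (22.88% − 10.00%) / (2.20 − 0.60) = 12.88% / 1.60 = 8.0500%
R_f = E(R_Farrow) − β_Farrow·MRP = 10.00% − 0.60 × 8.0500% = 5.1700%
E(R_m) = R_f + MRP = 5.1700% + 8.0500% = 13.22%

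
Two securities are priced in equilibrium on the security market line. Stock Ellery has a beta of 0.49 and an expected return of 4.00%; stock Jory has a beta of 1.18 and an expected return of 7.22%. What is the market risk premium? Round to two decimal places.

4.67%

Both satisfy E(R) = R_f + β·MRP, so the slope of the SML is
MRP = (7.22% − 4.00%) / (1.18 − 0.49) = 3.22% / 0.69 = 4.6667%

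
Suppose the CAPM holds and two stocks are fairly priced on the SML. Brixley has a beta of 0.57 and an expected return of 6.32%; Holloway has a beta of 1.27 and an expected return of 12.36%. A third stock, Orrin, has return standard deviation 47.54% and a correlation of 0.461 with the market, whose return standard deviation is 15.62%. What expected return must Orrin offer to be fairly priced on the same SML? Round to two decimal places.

MRP = (12.36% − 6.32%) / (1.27 − 0.57) = 8.6286%
R_f = 6.32% − 0.57 × 8.6286% = 1.4017%
β_Orrin = ρ·σ_i/σ_m = 0.461 × 47.54 / 15.62 = 1.4031
E(R_Orrin) = R_f + β × MRP = 1.4017% + 1.4031 × 8.6286% = 13.51%

13.51%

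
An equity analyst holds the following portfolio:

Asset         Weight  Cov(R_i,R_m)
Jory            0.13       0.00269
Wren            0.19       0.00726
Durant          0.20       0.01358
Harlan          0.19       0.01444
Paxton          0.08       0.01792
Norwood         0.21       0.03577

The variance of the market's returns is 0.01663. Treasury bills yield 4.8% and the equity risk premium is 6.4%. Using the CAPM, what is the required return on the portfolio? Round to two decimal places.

β_Jory = 0.00269 / 0.01663 = 0.1618
β_Wren = 0.00726 / 0.01663 = 0.4366
β_Durant = 0.01358 / 0.01663 = 0.8166
β_Harlan = 0.01444 / 0.01663 = 0.8683
β_Paxton = 0.01792 / 0.01663 = 1.0776
β_Norwood = 0.03577 / 0.01663 = 2.1509
β_P = Σ w_i β_i = 0.13×0.1618 + 0.19×0.4366 + 0.20×0.8166 + 0.19×0.8683 + 0.08×1.0776 + 0.21×2.1509 = 0.9702
E(R_P) = R_f + β_P × MRP = 4.8% + 0.9702 × 6.4% = 11.01%

11.01%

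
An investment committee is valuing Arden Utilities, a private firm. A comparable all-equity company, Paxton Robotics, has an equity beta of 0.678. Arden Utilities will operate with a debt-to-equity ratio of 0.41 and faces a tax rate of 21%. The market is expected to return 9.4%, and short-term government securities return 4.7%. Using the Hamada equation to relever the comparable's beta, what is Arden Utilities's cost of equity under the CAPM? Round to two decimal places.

8.92%

β_L = β_U × [1 + (1 − t)(D/E)] = 0.678 × [1 + (1 − 0.21) × 0.41]
    = 0.678 × [1 + 0.79 × 0.41] = 0.678 × 1.3239 = 0.8976
MRP = 9.4% − 4.7% = 4.70%
E(R) = R_f + β_L × MRP = 4.7% + 0.8976 × 4.7% = 8.92%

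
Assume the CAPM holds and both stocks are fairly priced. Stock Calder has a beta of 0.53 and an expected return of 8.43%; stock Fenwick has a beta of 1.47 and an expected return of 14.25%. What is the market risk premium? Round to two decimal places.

6.19%

Both satisfy E(R) = R_f + β·MRP, so the slope of the SML is
MRP = (14.25% − 8.43%) / (1.47 − 0.53) = 5.82% / 0.94 = 6.1915%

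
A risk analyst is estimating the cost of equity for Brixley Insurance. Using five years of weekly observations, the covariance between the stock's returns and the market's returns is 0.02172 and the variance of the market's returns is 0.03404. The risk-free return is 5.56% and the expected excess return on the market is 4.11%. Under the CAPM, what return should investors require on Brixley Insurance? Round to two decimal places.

β = Cov(R_i, R_m) / Var(R_m) = 0.02172 / 0.03404 = 0.6381
E(R) = R_f + β × MRP = 5.56% + 0.6381 × 4.11% = 8.18%

8.18%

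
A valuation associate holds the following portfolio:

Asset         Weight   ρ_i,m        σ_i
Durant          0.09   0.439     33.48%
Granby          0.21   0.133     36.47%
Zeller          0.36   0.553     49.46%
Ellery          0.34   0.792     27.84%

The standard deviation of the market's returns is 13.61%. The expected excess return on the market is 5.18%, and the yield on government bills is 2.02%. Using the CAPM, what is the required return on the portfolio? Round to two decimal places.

9.51%

β_Durant = 0.439 × 33.48% / 13.61% = 1.0799
β_Granby = 0.133 × 36.47% / 13.61% = 0.3564
β_Zeller = 0.553 × 49.46% / 13.61% = 2.0097
β_Ellery = 0.792 × 27.84% / 13.61% = 1.6201
β_P = Σ w_i β_i = 0.09×1.0799 + 0.21×0.3564 + 0.36×2.0097 + 0.34×1.6201 = 1.4464
E(R_P) = R_f + β_P × MRP = 2.02% + 1.4464 × 5.18% = 9.51%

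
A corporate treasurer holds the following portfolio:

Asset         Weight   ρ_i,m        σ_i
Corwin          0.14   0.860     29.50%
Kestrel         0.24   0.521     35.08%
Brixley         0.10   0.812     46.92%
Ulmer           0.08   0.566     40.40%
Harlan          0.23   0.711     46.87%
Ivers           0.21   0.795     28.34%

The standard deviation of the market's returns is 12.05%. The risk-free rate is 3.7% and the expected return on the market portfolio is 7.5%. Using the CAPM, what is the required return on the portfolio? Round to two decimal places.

β_Corwin = 0.860 × 29.50% / 12.05% = 2.1054
β_Kestrel = 0.521 × 35.08% / 12.05% = 1.5167
β_Brixley = 0.812 × 46.92% / 12.05% = 3.1617
β_Ulmer = 0.566 × 40.40% / 12.05% = 1.8976
β_Harlan = 0.711 × 46.87% / 12.05% = 2.7655
β_Ivers = 0.795 × 28.34% / 12.05% = 1.8697
β_P = Σ w_i β_i = 0.14×2.1054 + 0.24×1.5167 + 0.10×3.1617 + 0.08×1.8976 + 0.23×2.7655 + 0.21×1.8697 = 2.1554
MRP = 7.5% − 3.7% = 3.80%
E(R_P) = R_f + β_P × MRP = 3.7% + 2.1554 × 3.8% = 11.89%

11.89%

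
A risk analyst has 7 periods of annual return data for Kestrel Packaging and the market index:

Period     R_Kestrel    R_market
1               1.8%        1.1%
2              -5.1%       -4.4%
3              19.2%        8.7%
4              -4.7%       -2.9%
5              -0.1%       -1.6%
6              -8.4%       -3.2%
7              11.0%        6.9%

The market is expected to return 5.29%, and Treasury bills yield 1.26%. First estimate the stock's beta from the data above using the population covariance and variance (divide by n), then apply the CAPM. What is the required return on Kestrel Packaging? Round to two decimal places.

8.70%

Mean R_i = (1.8 − 5.1 + 19.2 − 4.7 − 0.1 − 8.4 + 11.0) / 7 = 1.9571%
Mean R_m = (1.1 − 4.4 + 8.7 − 2.9 − 1.6 − 3.2 + 6.9) / 7 = 0.6571%
Σ(R_i − R̄_i)(R_m − R̄_m) = 299.0271  ⇒  Cov = 299.0271 / 7 = 42.7182
Σ(R_m − R̄_m)² = 162.0571  ⇒  Var(R_m) = 162.0571 / 7 = 23.1510
β = Cov / Var(R_m) = 42.7182 / 23.1510 = 1.8452
MRP = 5.29% − 1.26% = 4.03%
E(R) = R_f + β × MRP = 1.26% + 1.8452 × 4.03% = 8.70%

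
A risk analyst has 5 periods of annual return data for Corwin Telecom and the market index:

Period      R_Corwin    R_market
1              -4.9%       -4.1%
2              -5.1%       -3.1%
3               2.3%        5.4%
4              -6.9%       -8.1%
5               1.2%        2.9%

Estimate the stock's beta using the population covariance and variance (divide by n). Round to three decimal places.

0.742

Mean R_i = (-4.9 − 5.1 + 2.3 − 6.9 + 1.2) / 5 = -2.6800%
Mean R_m = (-4.1 − 3.1 + 5.4 − 8.1 + 2.9) / 5 = -1.4000%
Σ(R_i − R̄_i)(R_m − R̄_m) = 88.9300  ⇒  Cov = 88.9300 / 5 = 17.7860
Σ(R_m − R̄_m)² = 119.8000  ⇒  Var(R_m) = 119.8000 / 5 = 23.9600
β = Cov / Var(R_m) = 17.7860 / 23.9600 = 0.7423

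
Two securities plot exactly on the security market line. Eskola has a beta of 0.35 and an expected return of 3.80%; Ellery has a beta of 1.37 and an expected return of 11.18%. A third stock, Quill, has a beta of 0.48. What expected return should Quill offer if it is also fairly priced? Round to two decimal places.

MRP (SML slope) = (11.18% − 3.80%) / (1.37 − 0.35) = 7.38% / 1.02 = 7.2353%
R_f (intercept) = 3.80% − 0.35 × 7.2353% = 1.2676%
E(R_Quill) = R_f + β × MRP = 1.2676% + 0.48 × 7.2353% = 4.74%

4.74%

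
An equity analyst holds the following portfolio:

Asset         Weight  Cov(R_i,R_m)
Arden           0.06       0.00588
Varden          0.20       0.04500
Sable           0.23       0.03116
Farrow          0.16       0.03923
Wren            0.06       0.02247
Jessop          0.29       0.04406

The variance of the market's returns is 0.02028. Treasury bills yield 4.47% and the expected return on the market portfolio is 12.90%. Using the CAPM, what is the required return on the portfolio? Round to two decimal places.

19.82%

β_Arden = 0.00588 / 0.02028 = 0.2899
β_Varden = 0.04500 / 0.02028 = 2.2189
β_Sable = 0.03116 / 0.02028 = 1.5365
β_Farrow = 0.03923 / 0.02028 = 1.9344
β_Wren = 0.02247 / 0.02028 = 1.1080
β_Jessop = 0.04406 / 0.02028 = 2.1726
β_P = Σ w_i β_i = 0.06×0.2899 + 0.20×2.2189 + 0.23×1.5365 + 0.16×1.9344 + 0.06×1.1080 + 0.29×2.1726 = 1.8206
MRP = 12.90% − 4.47% = 8.43%
E(R_P) = R_f + β_P × MRP = 4.47% + 1.8206 × 8.43% = 19.82%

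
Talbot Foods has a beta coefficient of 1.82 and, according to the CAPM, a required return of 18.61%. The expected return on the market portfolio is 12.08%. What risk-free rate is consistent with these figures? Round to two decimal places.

4.12%

E(R) = R_f + β(E(R_m) − R_f) = R_f(1 − β) + β·E(R_m)
18.61% = R_f × (1 − 1.82) + 1.82 × 12.08%
18.61% = R_f × -0.82 + 21.9856%
R_f = (18.61% − 21.9856%) / -0.82 = 4.12%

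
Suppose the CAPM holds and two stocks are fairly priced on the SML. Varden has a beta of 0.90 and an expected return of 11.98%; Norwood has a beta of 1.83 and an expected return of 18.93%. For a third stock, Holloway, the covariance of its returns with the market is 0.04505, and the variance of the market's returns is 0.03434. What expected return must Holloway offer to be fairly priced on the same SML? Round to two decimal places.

15.06%

MRP = (18.93% − 11.98%) / (1.83 − 0.90) = 7.4731%
R_f = 11.98% − 0.90 × 7.4731% = 5.2542%
β_Holloway = Cov / Var(R_m) = 0.04505 / 0.03434 = 1.3119
E(R_Holloway) = R_f + β × MRP = 5.2542% + 1.3119 × 7.4731% = 15.06%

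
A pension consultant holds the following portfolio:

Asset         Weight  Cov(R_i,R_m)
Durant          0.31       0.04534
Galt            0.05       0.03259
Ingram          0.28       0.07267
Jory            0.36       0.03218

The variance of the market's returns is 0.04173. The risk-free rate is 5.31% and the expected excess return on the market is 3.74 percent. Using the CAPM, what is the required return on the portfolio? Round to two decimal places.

9.58%

β_Durant = 0.04534 / 0.04173 = 1.0865
β_Galt = 0.03259 / 0.04173 = 0.7810
β_Ingram = 0.07267 / 0.04173 = 1.7414
β_Jory = 0.03218 / 0.04173 = 0.7711
β_P = Σ w_i β_i = 0.31×1.0865 + 0.05×0.7810 + 0.28×1.7414 + 0.36×0.7711 = 1.1411
E(R_P) = R_f + β_P × MRP = 5.31% + 1.1411 × 3.74% = 9.58%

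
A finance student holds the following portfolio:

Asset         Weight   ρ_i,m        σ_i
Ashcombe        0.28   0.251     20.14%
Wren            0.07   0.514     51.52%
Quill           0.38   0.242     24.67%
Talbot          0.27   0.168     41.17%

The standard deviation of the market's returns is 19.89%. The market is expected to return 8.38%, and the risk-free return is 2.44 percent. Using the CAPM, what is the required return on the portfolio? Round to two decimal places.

β_Ashcombe = 0.251 × 20.14% / 19.89% = 0.2542
β_Wren = 0.514 × 51.52% / 19.89% = 1.3314
β_Quill = 0.242 × 24.67% / 19.89% = 0.3002
β_Talbot = 0.168 × 41.17% / 19.89% = 0.3477
β_P = Σ w_i β_i = 0.28×0.2542 + 0.07×1.3314 + 0.38×0.3002 + 0.27×0.3477 = 0.3723
MRP = 8.38% − 2.44% = 5.94%
E(R_P) = R_f + β_P × MRP = 2.44% + 0.3723 × 5.94% = 4.65%

4.65%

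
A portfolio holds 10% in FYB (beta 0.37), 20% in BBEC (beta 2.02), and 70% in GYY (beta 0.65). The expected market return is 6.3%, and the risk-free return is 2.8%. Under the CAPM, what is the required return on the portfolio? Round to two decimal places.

5.94%

β_P = Σ w_i β_i = 0.10×0.37 + 0.20×2.02 + 0.70×0.65 = 0.8960
MRP = 6.3% − 2.8% = 3.50%
E(R_P) = R_f + β_P × MRP = 2.8% + 0.8960 × 3.5% = 5.94%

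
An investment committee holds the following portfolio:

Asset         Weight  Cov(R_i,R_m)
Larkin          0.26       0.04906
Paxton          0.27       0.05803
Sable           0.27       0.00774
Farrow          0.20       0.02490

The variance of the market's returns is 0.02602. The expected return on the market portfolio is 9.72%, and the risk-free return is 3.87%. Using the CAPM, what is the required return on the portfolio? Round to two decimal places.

β_Larkin = 0.04906 / 0.02602 = 1.8855
β_Paxton = 0.05803 / 0.02602 = 2.2302
β_Sable = 0.00774 / 0.02602 = 0.2975
β_Farrow = 0.02490 / 0.02602 = 0.9570
β_P = Σ w_i β_i = 0.26×1.8855 + 0.27×2.2302 + 0.27×0.2975 + 0.20×0.9570 = 1.3641
MRP = 9.72% − 3.87% = 5.85%
E(R_P) = R_f + β_P × MRP = 3.87% + 1.3641 × 5.85% = 11.85%

11.85%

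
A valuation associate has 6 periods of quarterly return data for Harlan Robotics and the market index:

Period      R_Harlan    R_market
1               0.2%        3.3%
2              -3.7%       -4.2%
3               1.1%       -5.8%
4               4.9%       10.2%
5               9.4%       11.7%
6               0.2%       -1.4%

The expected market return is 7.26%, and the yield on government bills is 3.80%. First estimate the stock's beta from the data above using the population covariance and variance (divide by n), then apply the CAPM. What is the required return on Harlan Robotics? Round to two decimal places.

Mean R_i = (0.2 − 3.7 + 1.1 + 4.9 + 9.4 + 0.2) / 6 = 2.0167%
Mean R_m = (3.3 − 4.2 − 5.8 + 10.2 + 11.7 − 1.4) / 6 = 2.3000%
Σ(R_i − R̄_i)(R_m − R̄_m) = 141.6700  ⇒  Cov = 141.6700 / 6 = 23.6117
Σ(R_m − R̄_m)² = 273.3200  ⇒  Var(R_m) = 273.3200 / 6 = 45.5533
β = Cov / Var(R_m) = 23.6117 / 45.5533 = 0.5183
MRP = 7.26% − 3.80% = 3.46%
E(R) = R_f + β × MRP = 3.80% + 0.5183 × 3.46% = 5.59%

5.59%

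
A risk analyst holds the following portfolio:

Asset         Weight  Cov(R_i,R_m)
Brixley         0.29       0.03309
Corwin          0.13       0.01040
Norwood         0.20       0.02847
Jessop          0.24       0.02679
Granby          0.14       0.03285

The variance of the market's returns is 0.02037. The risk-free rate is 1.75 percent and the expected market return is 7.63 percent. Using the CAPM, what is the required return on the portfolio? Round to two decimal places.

β_Brixley = 0.03309 / 0.02037 = 1.6244
β_Corwin = 0.01040 / 0.02037 = 0.5106
β_Norwood = 0.02847 / 0.02037 = 1.3976
β_Jessop = 0.02679 / 0.02037 = 1.3152
β_Granby = 0.03285 / 0.02037 = 1.6127
β_P = Σ w_i β_i = 0.29×1.6244 + 0.13×0.5106 + 0.20×1.3976 + 0.24×1.3152 + 0.14×1.6127 = 1.3584
MRP = 7.63% − 1.75% = 5.88%
E(R_P) = R_f + β_P × MRP = 1.75% + 1.3584 × 5.88% = 9.74%

9.74%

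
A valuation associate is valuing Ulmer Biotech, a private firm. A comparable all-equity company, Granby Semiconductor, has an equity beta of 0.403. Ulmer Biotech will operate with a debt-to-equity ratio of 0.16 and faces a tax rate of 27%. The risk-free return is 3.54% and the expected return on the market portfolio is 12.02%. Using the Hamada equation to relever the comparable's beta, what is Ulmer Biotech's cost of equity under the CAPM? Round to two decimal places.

7.36%

β_L = β_U × [1 + (1 − t)(D/E)] = 0.403 × [1 + (1 − 0.27) × 0.16]
    = 0.403 × [1 + 0.73 × 0.16] = 0.403 × 1.1168 = 0.4501
MRP = 12.02% − 3.54% = 8.48%
E(R) = R_f + β_L × MRP = 3.54% + 0.4501 × 8.48% = 7.36%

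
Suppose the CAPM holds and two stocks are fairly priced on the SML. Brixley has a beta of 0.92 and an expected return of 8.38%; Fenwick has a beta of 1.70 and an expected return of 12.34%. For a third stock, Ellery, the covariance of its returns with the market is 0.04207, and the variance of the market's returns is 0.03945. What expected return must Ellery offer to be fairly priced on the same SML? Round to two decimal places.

9.12%

MRP = (12.34% − 8.38%) / (1.70 − 0.92) = 5.0769%
R_f = 8.38% − 0.92 × 5.0769% = 3.7093%
β_Ellery = Cov / Var(R_m) = 0.04207 / 0.03945 = 1.0664
E(R_Ellery) = R_f + β × MRP = 3.7093% + 1.0664 × 5.0769% = 9.12%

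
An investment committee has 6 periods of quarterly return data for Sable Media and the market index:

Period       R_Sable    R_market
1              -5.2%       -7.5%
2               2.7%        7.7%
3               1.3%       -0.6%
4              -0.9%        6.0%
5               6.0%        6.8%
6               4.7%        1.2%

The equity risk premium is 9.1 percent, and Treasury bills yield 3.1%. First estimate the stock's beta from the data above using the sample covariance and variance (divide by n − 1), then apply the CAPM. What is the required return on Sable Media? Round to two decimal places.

Mean R_i = (-5.2 + 2.7 + 1.3 − 0.9 + 6.0 + 4.7) / 6 = 1.4333%
Mean R_m = (-7.5 + 7.7 − 0.6 + 6.0 + 6.8 + 1.2) / 6 = 2.2667%
Σ(R_i − R̄_i)(R_m − R̄_m) = 80.5567  ⇒  Cov = 80.5567 / 5 = 16.1113
Σ(R_m − R̄_m)² = 168.7533  ⇒  Var(R_m) = 168.7533 / 5 = 33.7507
β = Cov / Var(R_m) = 16.1113 / 33.7507 = 0.4774
E(R) = R_f + β × MRP = 3.1% + 0.4774 × 9.1% = 7.44%

7.44%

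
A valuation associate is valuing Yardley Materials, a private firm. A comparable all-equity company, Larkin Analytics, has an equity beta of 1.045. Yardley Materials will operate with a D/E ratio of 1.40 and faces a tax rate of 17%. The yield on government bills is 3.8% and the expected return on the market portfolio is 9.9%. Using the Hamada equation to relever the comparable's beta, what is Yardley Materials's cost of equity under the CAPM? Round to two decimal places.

17.58%

β_L = β_U × [1 + (1 − t)(D/E)] = 1.045 × [1 + (1 − 0.17) × 1.40]
    = 1.045 × [1 + 0.83 × 1.40] = 1.045 × 2.1620 = 2.2593
MRP = 9.9% − 3.8% = 6.10%
E(R) = R_f + β_L × MRP = 3.8% + 2.2593 × 6.1% = 17.58%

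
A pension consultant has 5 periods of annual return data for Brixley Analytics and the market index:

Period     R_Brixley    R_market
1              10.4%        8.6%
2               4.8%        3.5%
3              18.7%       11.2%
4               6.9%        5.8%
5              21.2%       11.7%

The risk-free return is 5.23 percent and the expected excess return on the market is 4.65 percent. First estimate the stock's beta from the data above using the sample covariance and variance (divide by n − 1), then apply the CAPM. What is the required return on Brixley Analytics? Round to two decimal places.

Mean R_i = (10.4 + 4.8 + 18.7 + 6.9 + 21.2) / 5 = 12.4000%
Mean R_m = (8.6 + 3.5 + 11.2 + 5.8 + 11.7) / 5 = 8.1600%
Σ(R_i − R̄_i)(R_m − R̄_m) = 97.8200  ⇒  Cov = 97.8200 / 4 = 24.4550
Σ(R_m − R̄_m)² = 49.2520  ⇒  Var(R_m) = 49.2520 / 4 = 12.3130
β = Cov / Var(R_m) = 24.4550 / 12.3130 = 1.9861
E(R) = R_f + β × MRP = 5.23% + 1.9861 × 4.65% = 14.47%

14.47%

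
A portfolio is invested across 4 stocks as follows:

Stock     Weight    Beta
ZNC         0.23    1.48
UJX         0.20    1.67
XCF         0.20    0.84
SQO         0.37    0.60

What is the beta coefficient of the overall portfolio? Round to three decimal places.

1.064

β_P = Σ w_i β_i = 0.23×1.48 + 0.20×1.67 + 0.20×0.84 + 0.37×0.60 = 1.0644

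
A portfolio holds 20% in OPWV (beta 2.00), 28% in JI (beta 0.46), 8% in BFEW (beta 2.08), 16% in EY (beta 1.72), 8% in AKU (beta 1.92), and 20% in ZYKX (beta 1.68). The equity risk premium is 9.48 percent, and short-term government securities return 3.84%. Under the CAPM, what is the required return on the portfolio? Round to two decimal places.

17.68%

β_P = Σ w_i β_i = 0.20×2.00 + 0.28×0.46 + 0.08×2.08 + 0.16×1.72 + 0.08×1.92 + 0.20×1.68 = 1.4600
E(R_P) = R_f + β_P × MRP = 3.84% + 1.4600 × 9.48% = 17.68%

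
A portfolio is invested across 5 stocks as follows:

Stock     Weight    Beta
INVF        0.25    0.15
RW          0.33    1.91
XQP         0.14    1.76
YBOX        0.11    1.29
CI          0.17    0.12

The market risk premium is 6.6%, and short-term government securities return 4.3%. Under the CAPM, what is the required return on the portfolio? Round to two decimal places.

β_P = Σ w_i β_i = 0.25×0.15 + 0.33×1.91 + 0.14×1.76 + 0.11×1.29 + 0.17×0.12 = 1.0765
E(R_P) = R_f + β_P × MRP = 4.3% + 1.0765 × 6.6% = 11.40%

11.40%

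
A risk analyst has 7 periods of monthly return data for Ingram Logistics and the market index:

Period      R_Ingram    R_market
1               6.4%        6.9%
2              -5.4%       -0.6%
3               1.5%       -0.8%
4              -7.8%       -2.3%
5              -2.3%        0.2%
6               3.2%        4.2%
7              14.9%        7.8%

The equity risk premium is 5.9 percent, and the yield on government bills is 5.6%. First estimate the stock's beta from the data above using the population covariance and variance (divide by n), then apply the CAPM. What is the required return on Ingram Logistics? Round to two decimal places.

15.79%

Mean R_i = (6.4 − 5.4 + 1.5 − 7.8 − 2.3 + 3.2 + 14.9) / 7 = 1.5000%
Mean R_m = (6.9 − 0.6 − 0.8 − 2.3 + 0.2 + 4.2 + 7.8) / 7 = 2.2000%
Σ(R_i − R̄_i)(R_m − R̄_m) = 170.2400  ⇒  Cov = 170.2400 / 7 = 24.3200
Σ(R_m − R̄_m)² = 98.5400  ⇒  Var(R_m) = 98.5400 / 7 = 14.0771
β = Cov / Var(R_m) = 24.3200 / 14.0771 = 1.7276
E(R) = R_f + β × MRP = 5.6% + 1.7276 × 5.9% = 15.79%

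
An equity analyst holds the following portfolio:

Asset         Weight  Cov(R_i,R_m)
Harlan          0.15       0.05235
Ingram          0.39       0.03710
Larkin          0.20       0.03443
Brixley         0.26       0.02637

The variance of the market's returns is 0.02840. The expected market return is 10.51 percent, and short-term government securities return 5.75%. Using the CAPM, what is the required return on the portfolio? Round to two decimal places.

11.79%

β_Harlan = 0.05235 / 0.02840 = 1.8433
β_Ingram = 0.03710 / 0.02840 = 1.3063
β_Larkin = 0.03443 / 0.02840 = 1.2123
β_Brixley = 0.02637 / 0.02840 = 0.9285
β_P = Σ w_i β_i = 0.15×1.8433 + 0.39×1.3063 + 0.20×1.2123 + 0.26×0.9285 = 1.2698
MRP = 10.51% − 5.75% = 4.76%
E(R_P) = R_f + β_P × MRP = 5.75% + 1.2698 × 4.76% = 11.79%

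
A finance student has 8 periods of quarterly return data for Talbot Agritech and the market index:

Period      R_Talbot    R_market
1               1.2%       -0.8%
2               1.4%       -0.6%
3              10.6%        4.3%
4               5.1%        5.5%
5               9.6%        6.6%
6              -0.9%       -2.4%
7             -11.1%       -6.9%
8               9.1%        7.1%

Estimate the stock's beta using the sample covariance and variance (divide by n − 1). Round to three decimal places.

Mean R_i = (1.2 + 1.4 + 10.6 + 5.1 + 9.6 − 0.9 − 11.1 + 9.1) / 8 = 3.1250%
Mean R_m = (-0.8 − 0.6 + 4.3 + 5.5 + 6.6 − 2.4 − 6.9 + 7.1) / 8 = 1.6000%
Σ(R_i − R̄_i)(R_m − R̄_m) = 238.5500  ⇒  Cov = 238.5500 / 7 = 34.0786
Σ(R_m − R̄_m)² = 176.6000  ⇒  Var(R_m) = 176.6000 / 7 = 25.2286
β = Cov / Var(R_m) = 34.0786 / 25.2286 = 1.3508

1.351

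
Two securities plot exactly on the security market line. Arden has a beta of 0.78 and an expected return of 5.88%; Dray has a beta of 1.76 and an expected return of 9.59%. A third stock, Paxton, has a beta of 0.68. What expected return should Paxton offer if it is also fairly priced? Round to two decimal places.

MRP (SML slope) = (9.59% − 5.88%) / (1.76 − 0.78) = 3.71% / 0.98 = 3.7857%
R_f (intercept) = 5.88% − 0.78 × 3.7857% = 2.9272%
E(R_Paxton) = R_f + β × MRP = 2.9272% + 0.68 × 3.7857% = 5.50%

5.50%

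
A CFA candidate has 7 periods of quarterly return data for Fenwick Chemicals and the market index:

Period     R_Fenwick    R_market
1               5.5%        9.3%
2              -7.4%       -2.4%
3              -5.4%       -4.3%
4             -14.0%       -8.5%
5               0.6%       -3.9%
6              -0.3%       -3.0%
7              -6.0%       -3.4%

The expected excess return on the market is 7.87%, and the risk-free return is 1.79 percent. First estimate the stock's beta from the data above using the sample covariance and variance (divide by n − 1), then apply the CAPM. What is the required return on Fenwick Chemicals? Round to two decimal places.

9.07%

Mean R_i = (5.5 − 7.4 − 5.4 − 14.0 + 0.6 − 0.3 − 6.0) / 7 = -3.8571%
Mean R_m = (9.3 − 2.4 − 4.3 − 8.5 − 3.9 − 3.0 − 3.4) / 7 = -2.3143%
Σ(R_i − R̄_i)(R_m − R̄_m) = 167.6043  ⇒  Cov = 167.6043 / 6 = 27.9341
Σ(R_m − R̄_m)² = 181.2686  ⇒  Var(R_m) = 181.2686 / 6 = 30.2114
β = Cov / Var(R_m) = 27.9341 / 30.2114 = 0.9246
E(R) = R_f + β × MRP = 1.79% + 0.9246 × 7.87% = 9.07%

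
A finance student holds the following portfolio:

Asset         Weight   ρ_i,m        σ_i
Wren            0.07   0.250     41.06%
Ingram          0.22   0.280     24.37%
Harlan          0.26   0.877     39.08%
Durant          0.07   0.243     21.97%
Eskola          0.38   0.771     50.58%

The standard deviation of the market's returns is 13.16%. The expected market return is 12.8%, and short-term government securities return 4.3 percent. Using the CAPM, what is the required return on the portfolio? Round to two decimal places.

β_Wren = 0.250 × 41.06% / 13.16% = 0.7800
β_Ingram = 0.280 × 24.37% / 13.16% = 0.5185
β_Harlan = 0.877 × 39.08% / 13.16% = 2.6043
β_Durant = 0.243 × 21.97% / 13.16% = 0.4057
β_Eskola = 0.771 × 50.58% / 13.16% = 2.9633
β_P = Σ w_i β_i = 0.07×0.7800 + 0.22×0.5185 + 0.26×2.6043 + 0.07×0.4057 + 0.38×2.9633 = 2.0002
MRP = 12.8% − 4.3% = 8.50%
E(R_P) = R_f + β_P × MRP = 4.3% + 2.0002 × 8.5% = 21.30%

21.30%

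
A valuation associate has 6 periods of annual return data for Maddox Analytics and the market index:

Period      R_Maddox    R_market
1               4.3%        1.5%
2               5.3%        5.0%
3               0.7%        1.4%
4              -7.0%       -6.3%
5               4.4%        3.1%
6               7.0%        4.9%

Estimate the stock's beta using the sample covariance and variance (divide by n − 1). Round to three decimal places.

Mean R_i = (4.3 + 5.3 + 0.7 − 7.0 + 4.4 + 7.0) / 6 = 2.4500%
Mean R_m = (1.5 + 5.0 + 1.4 − 6.3 + 3.1 + 4.9) / 6 = 1.6000%
Σ(R_i − R̄_i)(R_m − R̄_m) = 102.4500  ⇒  Cov = 102.4500 / 5 = 20.4900
Σ(R_m − R̄_m)² = 87.1600  ⇒  Var(R_m) = 87.1600 / 5 = 17.4320
β = Cov / Var(R_m) = 20.4900 / 17.4320 = 1.1754

1.175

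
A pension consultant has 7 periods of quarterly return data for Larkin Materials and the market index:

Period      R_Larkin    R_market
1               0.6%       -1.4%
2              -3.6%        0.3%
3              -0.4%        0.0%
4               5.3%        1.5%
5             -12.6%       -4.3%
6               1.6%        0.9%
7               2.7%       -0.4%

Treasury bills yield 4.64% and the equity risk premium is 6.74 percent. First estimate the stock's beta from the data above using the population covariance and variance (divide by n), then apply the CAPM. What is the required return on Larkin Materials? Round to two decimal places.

22.16%

Mean R_i = (0.6 − 3.6 − 0.4 + 5.3 − 12.6 + 1.6 + 2.7) / 7 = -0.9143%
Mean R_m = (-1.4 + 0.3 + 0.0 + 1.5 − 4.3 + 0.9 − 0.4) / 7 = -0.4857%
Σ(R_i − R̄_i)(R_m − R̄_m) = 57.4614  ⇒  Cov = 57.4614 / 7 = 8.2088
Σ(R_m − R̄_m)² = 22.1086  ⇒  Var(R_m) = 22.1086 / 7 = 3.1584
β = Cov / Var(R_m) = 8.2088 / 3.1584 = 2.5990
E(R) = R_f + β × MRP = 4.64% + 2.5990 × 6.74% = 22.16%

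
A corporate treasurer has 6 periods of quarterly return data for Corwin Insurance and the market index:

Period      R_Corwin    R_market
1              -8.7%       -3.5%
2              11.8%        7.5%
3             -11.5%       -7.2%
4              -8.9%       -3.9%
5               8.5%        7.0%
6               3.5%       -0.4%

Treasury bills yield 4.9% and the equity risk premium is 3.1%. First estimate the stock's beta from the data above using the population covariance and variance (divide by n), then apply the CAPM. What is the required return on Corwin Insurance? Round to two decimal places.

9.84%

Mean R_i = (-8.7 + 11.8 − 11.5 − 8.9 + 8.5 + 3.5) / 6 = -0.8833%
Mean R_m = (-3.5 + 7.5 − 7.2 − 3.9 + 7.0 − 0.4) / 6 = -0.0833%
Σ(R_i − R̄_i)(R_m − R̄_m) = 294.1183  ⇒  Cov = 294.1183 / 6 = 49.0197
Σ(R_m − R̄_m)² = 184.6683  ⇒  Var(R_m) = 184.6683 / 6 = 30.7781
β = Cov / Var(R_m) = 49.0197 / 30.7781 = 1.5927
E(R) = R_f + β × MRP = 4.9% + 1.5927 × 3.1% = 9.84%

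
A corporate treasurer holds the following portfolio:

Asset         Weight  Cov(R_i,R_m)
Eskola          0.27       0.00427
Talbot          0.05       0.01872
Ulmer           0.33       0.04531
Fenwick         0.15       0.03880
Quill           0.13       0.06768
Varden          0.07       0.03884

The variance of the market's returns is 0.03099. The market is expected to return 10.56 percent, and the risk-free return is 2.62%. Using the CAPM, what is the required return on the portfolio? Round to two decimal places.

β_Eskola = 0.00427 / 0.03099 = 0.1378
β_Talbot = 0.01872 / 0.03099 = 0.6041
β_Ulmer = 0.04531 / 0.03099 = 1.4621
β_Fenwick = 0.03880 / 0.03099 = 1.2520
β_Quill = 0.06768 / 0.03099 = 2.1839
β_Varden = 0.03884 / 0.03099 = 1.2533
β_P = Σ w_i β_i = 0.27×0.1378 + 0.05×0.6041 + 0.33×1.4621 + 0.15×1.2520 + 0.13×2.1839 + 0.07×1.2533 = 1.1093
MRP = 10.56% − 2.62% = 7.94%
E(R_P) = R_f + β_P × MRP = 2.62% + 1.1093 × 7.94% = 11.43%

11.43%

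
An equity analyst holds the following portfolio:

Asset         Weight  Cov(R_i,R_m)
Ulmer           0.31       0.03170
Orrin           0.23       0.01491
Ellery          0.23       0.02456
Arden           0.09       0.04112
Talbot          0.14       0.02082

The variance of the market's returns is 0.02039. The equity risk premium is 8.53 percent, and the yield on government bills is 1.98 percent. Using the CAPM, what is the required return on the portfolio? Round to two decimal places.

β_Ulmer = 0.03170 / 0.02039 = 1.5547
β_Orrin = 0.01491 / 0.02039 = 0.7312
β_Ellery = 0.02456 / 0.02039 = 1.2045
β_Arden = 0.04112 / 0.02039 = 2.0167
β_Talbot = 0.02082 / 0.02039 = 1.0211
β_P = Σ w_i β_i = 0.31×1.5547 + 0.23×0.7312 + 0.23×1.2045 + 0.09×2.0167 + 0.14×1.0211 = 1.2516
E(R_P) = R_f + β_P × MRP = 1.98% + 1.2516 × 8.53% = 12.66%

12.66%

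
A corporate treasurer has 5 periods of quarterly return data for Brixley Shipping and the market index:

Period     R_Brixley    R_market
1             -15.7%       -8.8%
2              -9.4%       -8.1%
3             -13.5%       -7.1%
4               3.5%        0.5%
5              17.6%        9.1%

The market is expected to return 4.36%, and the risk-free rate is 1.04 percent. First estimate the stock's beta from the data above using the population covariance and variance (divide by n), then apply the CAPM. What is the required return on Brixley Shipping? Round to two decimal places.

7.00%

Mean R_i = (-15.7 − 9.4 − 13.5 + 3.5 + 17.6) / 5 = -3.5000%
Mean R_m = (-8.8 − 8.1 − 7.1 + 0.5 + 9.1) / 5 = -2.8800%
Σ(R_i − R̄_i)(R_m − R̄_m) = 421.6600  ⇒  Cov = 421.6600 / 5 = 84.3320
Σ(R_m − R̄_m)² = 235.0480  ⇒  Var(R_m) = 235.0480 / 5 = 47.0096
β = Cov / Var(R_m) = 84.3320 / 47.0096 = 1.7939
MRP = 4.36% − 1.04% = 3.32%
E(R) = R_f + β × MRP = 1.04% + 1.7939 × 3.32% = 7.00%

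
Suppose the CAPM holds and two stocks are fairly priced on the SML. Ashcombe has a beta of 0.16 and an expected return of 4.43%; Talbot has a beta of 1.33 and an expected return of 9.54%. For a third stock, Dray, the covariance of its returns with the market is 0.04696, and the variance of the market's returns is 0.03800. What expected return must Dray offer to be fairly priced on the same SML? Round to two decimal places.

MRP = (9.54% − 4.43%) / (1.33 − 0.16) = 4.3675%
R_f = 4.43% − 0.16 × 4.3675% = 3.7312%
β_Dray = Cov / Var(R_m) = 0.04696 / 0.03800 = 1.2358
E(R_Dray) = R_f + β × MRP = 3.7312% + 1.2358 × 4.3675% = 9.13%

9.13%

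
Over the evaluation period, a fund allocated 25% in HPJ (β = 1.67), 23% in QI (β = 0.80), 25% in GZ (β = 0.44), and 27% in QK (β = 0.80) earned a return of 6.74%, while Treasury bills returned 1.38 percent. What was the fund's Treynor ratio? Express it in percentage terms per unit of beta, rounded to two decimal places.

5.78%

β_P = 0.25×1.67 + 0.23×0.80 + 0.25×0.44 + 0.27×0.80 = 0.9275
Treynor = (R_P − R_f) / β_P = (6.74% − 1.38%) / 0.9275 = 5.36% / 0.9275 = 5.78%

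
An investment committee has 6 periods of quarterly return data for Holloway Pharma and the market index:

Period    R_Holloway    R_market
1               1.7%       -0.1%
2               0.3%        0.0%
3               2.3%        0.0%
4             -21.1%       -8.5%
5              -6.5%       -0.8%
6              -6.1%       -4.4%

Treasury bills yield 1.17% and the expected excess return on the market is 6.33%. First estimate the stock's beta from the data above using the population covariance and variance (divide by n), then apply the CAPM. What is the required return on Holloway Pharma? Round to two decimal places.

16.19%

Mean R_i = (1.7 + 0.3 + 2.3 − 21.1 − 6.5 − 6.1) / 6 = -4.9000%
Mean R_m = (-0.1 + 0.0 + 0.0 − 8.5 − 0.8 − 4.4) / 6 = -2.3000%
Σ(R_i − R̄_i)(R_m − R̄_m) = 143.6000  ⇒  Cov = 143.6000 / 6 = 23.9333
Σ(R_m − R̄_m)² = 60.5200  ⇒  Var(R_m) = 60.5200 / 6 = 10.0867
β = Cov / Var(R_m) = 23.9333 / 10.0867 = 2.3728
E(R) = R_f + β × MRP = 1.17% + 2.3728 × 6.33% = 16.19%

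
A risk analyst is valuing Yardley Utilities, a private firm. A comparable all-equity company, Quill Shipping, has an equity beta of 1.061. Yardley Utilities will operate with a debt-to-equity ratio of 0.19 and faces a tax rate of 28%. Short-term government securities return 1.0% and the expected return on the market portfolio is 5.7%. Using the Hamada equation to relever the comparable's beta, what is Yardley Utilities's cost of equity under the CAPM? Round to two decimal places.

β_L = β_U × [1 + (1 − t)(D/E)] = 1.061 × [1 + (1 − 0.28) × 0.19]
    = 1.061 × [1 + 0.72 × 0.19] = 1.061 × 1.1368 = 1.2061
MRP = 5.7% − 1.0% = 4.70%
E(R) = R_f + β_L × MRP = 1.0% + 1.2061 × 4.7% = 6.67%

6.67%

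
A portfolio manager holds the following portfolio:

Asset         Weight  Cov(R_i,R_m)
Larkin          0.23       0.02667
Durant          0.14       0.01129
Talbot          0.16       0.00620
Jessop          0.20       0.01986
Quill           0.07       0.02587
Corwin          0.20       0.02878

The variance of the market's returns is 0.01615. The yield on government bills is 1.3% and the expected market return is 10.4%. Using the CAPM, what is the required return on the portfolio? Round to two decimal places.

12.71%

β_Larkin = 0.02667 / 0.01615 = 1.6514
β_Durant = 0.01129 / 0.01615 = 0.6991
β_Talbot = 0.00620 / 0.01615 = 0.3839
β_Jessop = 0.01986 / 0.01615 = 1.2297
β_Quill = 0.02587 / 0.01615 = 1.6019
β_Corwin = 0.02878 / 0.01615 = 1.7820
β_P = Σ w_i β_i = 0.23×1.6514 + 0.14×0.6991 + 0.16×0.3839 + 0.20×1.2297 + 0.07×1.6019 + 0.20×1.7820 = 1.2536
MRP = 10.4% − 1.3% = 9.10%
E(R_P) = R_f + β_P × MRP = 1.3% + 1.2536 × 9.1% = 12.71%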